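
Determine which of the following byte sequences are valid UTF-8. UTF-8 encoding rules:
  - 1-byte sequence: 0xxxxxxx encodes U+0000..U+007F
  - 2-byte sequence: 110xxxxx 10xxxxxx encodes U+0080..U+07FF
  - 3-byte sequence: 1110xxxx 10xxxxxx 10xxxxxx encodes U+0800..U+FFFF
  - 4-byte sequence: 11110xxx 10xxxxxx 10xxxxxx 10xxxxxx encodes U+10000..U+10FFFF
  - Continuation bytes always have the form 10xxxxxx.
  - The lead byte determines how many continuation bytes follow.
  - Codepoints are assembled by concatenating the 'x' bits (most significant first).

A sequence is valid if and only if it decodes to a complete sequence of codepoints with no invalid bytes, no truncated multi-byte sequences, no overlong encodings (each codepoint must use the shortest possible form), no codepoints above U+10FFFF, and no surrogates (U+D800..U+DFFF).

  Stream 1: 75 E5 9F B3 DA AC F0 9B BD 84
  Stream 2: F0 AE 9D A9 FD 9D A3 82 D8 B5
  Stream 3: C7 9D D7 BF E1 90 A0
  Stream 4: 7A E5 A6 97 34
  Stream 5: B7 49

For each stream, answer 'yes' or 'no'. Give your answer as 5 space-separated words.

Stream 1: decodes cleanly. VALID
Stream 2: error at byte offset 4. INVALID
Stream 3: decodes cleanly. VALID
Stream 4: decodes cleanly. VALID
Stream 5: error at byte offset 0. INVALID

Answer: yes no yes yes no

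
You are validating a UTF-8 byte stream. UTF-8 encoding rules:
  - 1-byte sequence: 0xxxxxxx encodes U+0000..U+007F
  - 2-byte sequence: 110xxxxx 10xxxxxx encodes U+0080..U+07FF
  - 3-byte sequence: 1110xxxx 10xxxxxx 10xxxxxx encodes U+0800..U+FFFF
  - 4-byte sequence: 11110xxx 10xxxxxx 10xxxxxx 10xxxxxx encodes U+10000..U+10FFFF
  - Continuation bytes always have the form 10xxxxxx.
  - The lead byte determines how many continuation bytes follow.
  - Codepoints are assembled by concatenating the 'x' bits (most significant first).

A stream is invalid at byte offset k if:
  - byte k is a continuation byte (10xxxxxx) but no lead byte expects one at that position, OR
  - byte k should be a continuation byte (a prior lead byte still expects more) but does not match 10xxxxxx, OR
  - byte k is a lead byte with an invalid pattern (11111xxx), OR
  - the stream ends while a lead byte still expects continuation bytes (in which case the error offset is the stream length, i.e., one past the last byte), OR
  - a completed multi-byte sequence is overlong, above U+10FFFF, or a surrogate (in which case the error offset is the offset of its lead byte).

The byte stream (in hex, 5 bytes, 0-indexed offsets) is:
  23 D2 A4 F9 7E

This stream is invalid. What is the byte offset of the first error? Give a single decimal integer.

Answer: 3

Derivation:
Byte[0]=23: 1-byte ASCII. cp=U+0023
Byte[1]=D2: 2-byte lead, need 1 cont bytes. acc=0x12
Byte[2]=A4: continuation. acc=(acc<<6)|0x24=0x4A4
Completed: cp=U+04A4 (starts at byte 1)
Byte[3]=F9: INVALID lead byte (not 0xxx/110x/1110/11110)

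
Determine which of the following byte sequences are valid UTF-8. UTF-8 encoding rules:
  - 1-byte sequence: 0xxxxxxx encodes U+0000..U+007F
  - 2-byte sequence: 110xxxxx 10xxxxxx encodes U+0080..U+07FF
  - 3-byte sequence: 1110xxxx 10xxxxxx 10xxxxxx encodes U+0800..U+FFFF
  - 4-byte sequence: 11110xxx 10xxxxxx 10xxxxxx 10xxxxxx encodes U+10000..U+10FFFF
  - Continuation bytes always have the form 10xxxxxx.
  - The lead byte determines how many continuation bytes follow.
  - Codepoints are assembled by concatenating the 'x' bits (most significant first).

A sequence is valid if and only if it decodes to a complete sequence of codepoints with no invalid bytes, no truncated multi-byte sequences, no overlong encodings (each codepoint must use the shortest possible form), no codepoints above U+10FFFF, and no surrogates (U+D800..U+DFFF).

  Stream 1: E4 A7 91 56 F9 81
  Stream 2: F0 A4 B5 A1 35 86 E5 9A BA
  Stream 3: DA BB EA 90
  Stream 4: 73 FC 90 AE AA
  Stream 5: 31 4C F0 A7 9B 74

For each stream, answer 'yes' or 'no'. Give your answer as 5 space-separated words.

Stream 1: error at byte offset 4. INVALID
Stream 2: error at byte offset 5. INVALID
Stream 3: error at byte offset 4. INVALID
Stream 4: error at byte offset 1. INVALID
Stream 5: error at byte offset 5. INVALID

Answer: no no no no no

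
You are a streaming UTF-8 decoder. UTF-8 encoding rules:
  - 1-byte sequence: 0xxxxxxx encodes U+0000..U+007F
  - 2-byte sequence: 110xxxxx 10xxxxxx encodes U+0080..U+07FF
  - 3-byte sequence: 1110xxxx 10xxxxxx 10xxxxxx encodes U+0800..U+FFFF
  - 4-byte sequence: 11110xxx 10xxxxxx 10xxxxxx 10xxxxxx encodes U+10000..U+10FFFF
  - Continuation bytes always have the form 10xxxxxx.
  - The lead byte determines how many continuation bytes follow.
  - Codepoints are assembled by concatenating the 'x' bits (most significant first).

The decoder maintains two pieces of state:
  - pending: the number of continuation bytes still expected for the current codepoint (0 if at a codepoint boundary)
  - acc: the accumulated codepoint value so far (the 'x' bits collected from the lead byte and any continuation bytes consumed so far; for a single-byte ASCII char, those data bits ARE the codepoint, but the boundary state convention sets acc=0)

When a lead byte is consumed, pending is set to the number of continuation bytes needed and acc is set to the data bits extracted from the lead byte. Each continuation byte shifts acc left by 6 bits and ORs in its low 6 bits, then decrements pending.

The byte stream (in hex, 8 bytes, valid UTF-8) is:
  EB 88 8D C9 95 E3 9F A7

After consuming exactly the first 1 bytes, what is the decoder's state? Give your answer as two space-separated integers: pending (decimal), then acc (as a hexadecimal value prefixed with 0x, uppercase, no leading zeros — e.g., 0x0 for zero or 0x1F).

Byte[0]=EB: 3-byte lead. pending=2, acc=0xB

Answer: 2 0xB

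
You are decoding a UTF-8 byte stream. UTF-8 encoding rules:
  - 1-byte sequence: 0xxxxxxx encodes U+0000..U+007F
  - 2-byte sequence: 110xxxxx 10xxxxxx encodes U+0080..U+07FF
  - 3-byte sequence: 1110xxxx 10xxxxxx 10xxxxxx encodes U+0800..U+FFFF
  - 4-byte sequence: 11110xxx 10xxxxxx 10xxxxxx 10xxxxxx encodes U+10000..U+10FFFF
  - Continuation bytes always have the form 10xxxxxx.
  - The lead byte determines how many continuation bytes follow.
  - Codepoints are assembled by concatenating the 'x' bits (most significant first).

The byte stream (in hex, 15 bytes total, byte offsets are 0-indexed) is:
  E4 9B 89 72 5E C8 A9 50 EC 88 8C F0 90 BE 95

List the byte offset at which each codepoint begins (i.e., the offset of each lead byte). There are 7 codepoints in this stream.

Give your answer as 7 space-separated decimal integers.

Answer: 0 3 4 5 7 8 11

Derivation:
Byte[0]=E4: 3-byte lead, need 2 cont bytes. acc=0x4
Byte[1]=9B: continuation. acc=(acc<<6)|0x1B=0x11B
Byte[2]=89: continuation. acc=(acc<<6)|0x09=0x46C9
Completed: cp=U+46C9 (starts at byte 0)
Byte[3]=72: 1-byte ASCII. cp=U+0072
Byte[4]=5E: 1-byte ASCII. cp=U+005E
Byte[5]=C8: 2-byte lead, need 1 cont bytes. acc=0x8
Byte[6]=A9: continuation. acc=(acc<<6)|0x29=0x229
Completed: cp=U+0229 (starts at byte 5)
Byte[7]=50: 1-byte ASCII. cp=U+0050
Byte[8]=EC: 3-byte lead, need 2 cont bytes. acc=0xC
Byte[9]=88: continuation. acc=(acc<<6)|0x08=0x308
Byte[10]=8C: continuation. acc=(acc<<6)|0x0C=0xC20C
Completed: cp=U+C20C (starts at byte 8)
Byte[11]=F0: 4-byte lead, need 3 cont bytes. acc=0x0
Byte[12]=90: continuation. acc=(acc<<6)|0x10=0x10
Byte[13]=BE: continuation. acc=(acc<<6)|0x3E=0x43E
Byte[14]=95: continuation. acc=(acc<<6)|0x15=0x10F95
Completed: cp=U+10F95 (starts at byte 11)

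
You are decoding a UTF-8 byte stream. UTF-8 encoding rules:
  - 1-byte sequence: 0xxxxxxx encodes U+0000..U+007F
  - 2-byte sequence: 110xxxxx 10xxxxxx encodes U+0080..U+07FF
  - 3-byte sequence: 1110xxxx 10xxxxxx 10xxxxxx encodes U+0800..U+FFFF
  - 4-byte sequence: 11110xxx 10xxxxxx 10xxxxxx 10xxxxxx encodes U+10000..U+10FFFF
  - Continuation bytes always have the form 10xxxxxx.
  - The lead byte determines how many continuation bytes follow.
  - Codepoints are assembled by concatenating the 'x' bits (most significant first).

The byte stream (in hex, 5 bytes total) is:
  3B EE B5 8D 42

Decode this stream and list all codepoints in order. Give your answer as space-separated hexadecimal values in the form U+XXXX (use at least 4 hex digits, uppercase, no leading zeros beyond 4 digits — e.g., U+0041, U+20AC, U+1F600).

Byte[0]=3B: 1-byte ASCII. cp=U+003B
Byte[1]=EE: 3-byte lead, need 2 cont bytes. acc=0xE
Byte[2]=B5: continuation. acc=(acc<<6)|0x35=0x3B5
Byte[3]=8D: continuation. acc=(acc<<6)|0x0D=0xED4D
Completed: cp=U+ED4D (starts at byte 1)
Byte[4]=42: 1-byte ASCII. cp=U+0042

Answer: U+003B U+ED4D U+0042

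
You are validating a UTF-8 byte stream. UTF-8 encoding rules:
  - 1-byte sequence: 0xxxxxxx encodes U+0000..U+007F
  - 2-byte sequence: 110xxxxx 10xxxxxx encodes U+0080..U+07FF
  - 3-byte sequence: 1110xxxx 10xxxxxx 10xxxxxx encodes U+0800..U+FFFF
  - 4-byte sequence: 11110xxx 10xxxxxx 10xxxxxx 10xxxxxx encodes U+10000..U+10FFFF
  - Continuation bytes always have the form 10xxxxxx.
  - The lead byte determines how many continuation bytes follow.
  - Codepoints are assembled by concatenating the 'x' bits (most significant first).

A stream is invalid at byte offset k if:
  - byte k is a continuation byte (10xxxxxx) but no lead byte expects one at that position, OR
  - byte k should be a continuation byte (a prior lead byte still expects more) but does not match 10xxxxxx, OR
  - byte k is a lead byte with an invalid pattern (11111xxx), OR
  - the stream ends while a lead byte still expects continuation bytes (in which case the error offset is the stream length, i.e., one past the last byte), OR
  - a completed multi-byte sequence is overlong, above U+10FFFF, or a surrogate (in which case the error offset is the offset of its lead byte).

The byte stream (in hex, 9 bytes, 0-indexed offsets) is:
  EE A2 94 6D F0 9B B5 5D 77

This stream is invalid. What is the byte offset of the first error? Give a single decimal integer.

Answer: 7

Derivation:
Byte[0]=EE: 3-byte lead, need 2 cont bytes. acc=0xE
Byte[1]=A2: continuation. acc=(acc<<6)|0x22=0x3A2
Byte[2]=94: continuation. acc=(acc<<6)|0x14=0xE894
Completed: cp=U+E894 (starts at byte 0)
Byte[3]=6D: 1-byte ASCII. cp=U+006D
Byte[4]=F0: 4-byte lead, need 3 cont bytes. acc=0x0
Byte[5]=9B: continuation. acc=(acc<<6)|0x1B=0x1B
Byte[6]=B5: continuation. acc=(acc<<6)|0x35=0x6F5
Byte[7]=5D: expected 10xxxxxx continuation. INVALID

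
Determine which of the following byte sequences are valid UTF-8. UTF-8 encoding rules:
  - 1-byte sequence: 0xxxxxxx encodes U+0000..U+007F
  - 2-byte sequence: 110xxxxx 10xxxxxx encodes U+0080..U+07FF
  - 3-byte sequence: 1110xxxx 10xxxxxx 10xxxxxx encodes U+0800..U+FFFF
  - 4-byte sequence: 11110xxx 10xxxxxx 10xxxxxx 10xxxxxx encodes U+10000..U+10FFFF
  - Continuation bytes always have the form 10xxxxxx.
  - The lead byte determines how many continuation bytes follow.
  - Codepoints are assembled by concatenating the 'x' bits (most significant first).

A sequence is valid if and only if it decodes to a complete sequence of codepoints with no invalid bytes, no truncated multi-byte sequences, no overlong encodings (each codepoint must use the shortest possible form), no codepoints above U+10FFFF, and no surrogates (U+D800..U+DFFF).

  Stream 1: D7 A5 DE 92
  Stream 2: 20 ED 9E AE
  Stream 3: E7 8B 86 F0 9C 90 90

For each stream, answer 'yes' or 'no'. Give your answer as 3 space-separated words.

Answer: yes yes yes

Derivation:
Stream 1: decodes cleanly. VALID
Stream 2: decodes cleanly. VALID
Stream 3: decodes cleanly. VALID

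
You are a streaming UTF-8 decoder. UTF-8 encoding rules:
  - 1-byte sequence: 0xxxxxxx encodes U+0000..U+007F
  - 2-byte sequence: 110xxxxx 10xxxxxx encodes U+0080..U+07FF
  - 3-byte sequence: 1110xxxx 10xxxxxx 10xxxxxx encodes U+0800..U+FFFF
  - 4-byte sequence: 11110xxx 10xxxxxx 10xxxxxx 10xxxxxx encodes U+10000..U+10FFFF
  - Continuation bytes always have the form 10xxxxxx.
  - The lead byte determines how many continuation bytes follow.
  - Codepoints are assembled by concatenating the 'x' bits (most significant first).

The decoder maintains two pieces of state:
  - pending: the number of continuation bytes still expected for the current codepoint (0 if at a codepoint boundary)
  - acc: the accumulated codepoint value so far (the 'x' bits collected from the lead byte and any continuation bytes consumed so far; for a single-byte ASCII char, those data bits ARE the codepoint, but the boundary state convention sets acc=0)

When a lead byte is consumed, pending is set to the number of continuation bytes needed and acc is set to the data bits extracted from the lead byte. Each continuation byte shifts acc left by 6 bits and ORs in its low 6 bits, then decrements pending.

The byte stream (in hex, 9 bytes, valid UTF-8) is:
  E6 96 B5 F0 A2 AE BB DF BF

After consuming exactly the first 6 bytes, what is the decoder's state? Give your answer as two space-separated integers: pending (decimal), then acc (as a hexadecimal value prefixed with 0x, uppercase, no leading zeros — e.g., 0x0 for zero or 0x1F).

Answer: 1 0x8AE

Derivation:
Byte[0]=E6: 3-byte lead. pending=2, acc=0x6
Byte[1]=96: continuation. acc=(acc<<6)|0x16=0x196, pending=1
Byte[2]=B5: continuation. acc=(acc<<6)|0x35=0x65B5, pending=0
Byte[3]=F0: 4-byte lead. pending=3, acc=0x0
Byte[4]=A2: continuation. acc=(acc<<6)|0x22=0x22, pending=2
Byte[5]=AE: continuation. acc=(acc<<6)|0x2E=0x8AE, pending=1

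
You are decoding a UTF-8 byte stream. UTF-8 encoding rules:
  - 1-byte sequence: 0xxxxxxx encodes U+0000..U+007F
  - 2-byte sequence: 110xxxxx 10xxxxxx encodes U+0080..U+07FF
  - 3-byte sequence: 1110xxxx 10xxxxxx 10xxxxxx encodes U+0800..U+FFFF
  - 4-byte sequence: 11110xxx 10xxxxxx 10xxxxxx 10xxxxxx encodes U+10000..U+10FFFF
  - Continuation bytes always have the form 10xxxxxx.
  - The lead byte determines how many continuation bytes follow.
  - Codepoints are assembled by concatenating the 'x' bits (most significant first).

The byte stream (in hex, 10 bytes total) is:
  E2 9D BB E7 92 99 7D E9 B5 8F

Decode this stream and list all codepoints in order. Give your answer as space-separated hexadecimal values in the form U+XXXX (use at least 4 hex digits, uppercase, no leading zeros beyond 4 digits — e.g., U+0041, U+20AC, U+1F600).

Byte[0]=E2: 3-byte lead, need 2 cont bytes. acc=0x2
Byte[1]=9D: continuation. acc=(acc<<6)|0x1D=0x9D
Byte[2]=BB: continuation. acc=(acc<<6)|0x3B=0x277B
Completed: cp=U+277B (starts at byte 0)
Byte[3]=E7: 3-byte lead, need 2 cont bytes. acc=0x7
Byte[4]=92: continuation. acc=(acc<<6)|0x12=0x1D2
Byte[5]=99: continuation. acc=(acc<<6)|0x19=0x7499
Completed: cp=U+7499 (starts at byte 3)
Byte[6]=7D: 1-byte ASCII. cp=U+007D
Byte[7]=E9: 3-byte lead, need 2 cont bytes. acc=0x9
Byte[8]=B5: continuation. acc=(acc<<6)|0x35=0x275
Byte[9]=8F: continuation. acc=(acc<<6)|0x0F=0x9D4F
Completed: cp=U+9D4F (starts at byte 7)

Answer: U+277B U+7499 U+007D U+9D4F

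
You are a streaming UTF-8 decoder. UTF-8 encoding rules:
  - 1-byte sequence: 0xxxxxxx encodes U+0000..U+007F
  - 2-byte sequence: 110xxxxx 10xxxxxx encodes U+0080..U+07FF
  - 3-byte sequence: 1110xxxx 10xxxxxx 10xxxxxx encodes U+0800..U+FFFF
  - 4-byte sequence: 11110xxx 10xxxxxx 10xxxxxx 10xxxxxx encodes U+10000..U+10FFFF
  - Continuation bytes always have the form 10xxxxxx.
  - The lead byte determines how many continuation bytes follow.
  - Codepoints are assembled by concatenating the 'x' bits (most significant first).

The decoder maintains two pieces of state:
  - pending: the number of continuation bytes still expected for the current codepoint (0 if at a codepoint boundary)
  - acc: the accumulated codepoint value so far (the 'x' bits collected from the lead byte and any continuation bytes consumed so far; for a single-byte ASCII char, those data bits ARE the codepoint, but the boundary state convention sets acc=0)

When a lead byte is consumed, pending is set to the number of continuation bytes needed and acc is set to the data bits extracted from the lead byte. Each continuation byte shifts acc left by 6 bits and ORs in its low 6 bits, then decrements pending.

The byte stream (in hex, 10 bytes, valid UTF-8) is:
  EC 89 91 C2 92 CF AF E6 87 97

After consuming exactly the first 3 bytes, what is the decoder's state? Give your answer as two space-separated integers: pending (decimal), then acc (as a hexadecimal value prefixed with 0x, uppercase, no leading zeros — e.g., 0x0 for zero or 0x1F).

Answer: 0 0xC251

Derivation:
Byte[0]=EC: 3-byte lead. pending=2, acc=0xC
Byte[1]=89: continuation. acc=(acc<<6)|0x09=0x309, pending=1
Byte[2]=91: continuation. acc=(acc<<6)|0x11=0xC251, pending=0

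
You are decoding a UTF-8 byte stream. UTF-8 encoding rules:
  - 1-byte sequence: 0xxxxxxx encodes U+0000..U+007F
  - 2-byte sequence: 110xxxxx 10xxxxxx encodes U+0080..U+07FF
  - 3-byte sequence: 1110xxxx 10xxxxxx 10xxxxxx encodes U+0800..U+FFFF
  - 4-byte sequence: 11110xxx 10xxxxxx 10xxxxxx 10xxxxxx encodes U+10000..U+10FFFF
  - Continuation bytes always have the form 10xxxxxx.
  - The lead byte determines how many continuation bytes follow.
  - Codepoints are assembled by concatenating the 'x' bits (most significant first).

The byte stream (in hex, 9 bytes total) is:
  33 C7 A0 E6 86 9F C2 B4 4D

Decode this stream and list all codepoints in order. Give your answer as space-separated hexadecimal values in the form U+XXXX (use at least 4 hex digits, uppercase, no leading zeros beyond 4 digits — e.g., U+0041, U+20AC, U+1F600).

Byte[0]=33: 1-byte ASCII. cp=U+0033
Byte[1]=C7: 2-byte lead, need 1 cont bytes. acc=0x7
Byte[2]=A0: continuation. acc=(acc<<6)|0x20=0x1E0
Completed: cp=U+01E0 (starts at byte 1)
Byte[3]=E6: 3-byte lead, need 2 cont bytes. acc=0x6
Byte[4]=86: continuation. acc=(acc<<6)|0x06=0x186
Byte[5]=9F: continuation. acc=(acc<<6)|0x1F=0x619F
Completed: cp=U+619F (starts at byte 3)
Byte[6]=C2: 2-byte lead, need 1 cont bytes. acc=0x2
Byte[7]=B4: continuation. acc=(acc<<6)|0x34=0xB4
Completed: cp=U+00B4 (starts at byte 6)
Byte[8]=4D: 1-byte ASCII. cp=U+004D

Answer: U+0033 U+01E0 U+619F U+00B4 U+004D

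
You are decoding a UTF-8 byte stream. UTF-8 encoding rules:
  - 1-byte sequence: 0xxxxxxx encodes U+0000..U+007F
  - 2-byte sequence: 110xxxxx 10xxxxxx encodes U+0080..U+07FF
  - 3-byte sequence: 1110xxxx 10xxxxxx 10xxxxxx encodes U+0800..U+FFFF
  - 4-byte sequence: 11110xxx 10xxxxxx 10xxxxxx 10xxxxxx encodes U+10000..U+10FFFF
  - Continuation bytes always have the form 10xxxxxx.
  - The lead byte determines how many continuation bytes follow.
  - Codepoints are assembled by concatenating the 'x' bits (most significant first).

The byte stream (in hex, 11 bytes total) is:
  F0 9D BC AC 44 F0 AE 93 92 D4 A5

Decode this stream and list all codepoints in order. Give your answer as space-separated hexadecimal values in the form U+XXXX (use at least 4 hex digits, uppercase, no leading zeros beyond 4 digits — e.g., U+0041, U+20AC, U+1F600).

Byte[0]=F0: 4-byte lead, need 3 cont bytes. acc=0x0
Byte[1]=9D: continuation. acc=(acc<<6)|0x1D=0x1D
Byte[2]=BC: continuation. acc=(acc<<6)|0x3C=0x77C
Byte[3]=AC: continuation. acc=(acc<<6)|0x2C=0x1DF2C
Completed: cp=U+1DF2C (starts at byte 0)
Byte[4]=44: 1-byte ASCII. cp=U+0044
Byte[5]=F0: 4-byte lead, need 3 cont bytes. acc=0x0
Byte[6]=AE: continuation. acc=(acc<<6)|0x2E=0x2E
Byte[7]=93: continuation. acc=(acc<<6)|0x13=0xB93
Byte[8]=92: continuation. acc=(acc<<6)|0x12=0x2E4D2
Completed: cp=U+2E4D2 (starts at byte 5)
Byte[9]=D4: 2-byte lead, need 1 cont bytes. acc=0x14
Byte[10]=A5: continuation. acc=(acc<<6)|0x25=0x525
Completed: cp=U+0525 (starts at byte 9)

Answer: U+1DF2C U+0044 U+2E4D2 U+0525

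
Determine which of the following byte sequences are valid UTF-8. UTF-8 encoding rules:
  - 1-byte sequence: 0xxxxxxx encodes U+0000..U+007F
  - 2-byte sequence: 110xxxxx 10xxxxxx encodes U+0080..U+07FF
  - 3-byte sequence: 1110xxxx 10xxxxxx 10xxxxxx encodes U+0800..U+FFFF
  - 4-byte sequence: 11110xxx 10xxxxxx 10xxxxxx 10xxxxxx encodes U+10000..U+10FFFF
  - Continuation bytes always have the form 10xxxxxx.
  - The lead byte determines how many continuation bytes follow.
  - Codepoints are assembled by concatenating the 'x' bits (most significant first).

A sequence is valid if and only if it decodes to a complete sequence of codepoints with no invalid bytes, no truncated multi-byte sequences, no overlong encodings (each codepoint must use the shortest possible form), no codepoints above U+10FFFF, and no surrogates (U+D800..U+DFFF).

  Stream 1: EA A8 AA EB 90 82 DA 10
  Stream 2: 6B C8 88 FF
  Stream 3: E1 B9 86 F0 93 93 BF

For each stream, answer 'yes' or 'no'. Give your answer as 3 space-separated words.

Answer: no no yes

Derivation:
Stream 1: error at byte offset 7. INVALID
Stream 2: error at byte offset 3. INVALID
Stream 3: decodes cleanly. VALID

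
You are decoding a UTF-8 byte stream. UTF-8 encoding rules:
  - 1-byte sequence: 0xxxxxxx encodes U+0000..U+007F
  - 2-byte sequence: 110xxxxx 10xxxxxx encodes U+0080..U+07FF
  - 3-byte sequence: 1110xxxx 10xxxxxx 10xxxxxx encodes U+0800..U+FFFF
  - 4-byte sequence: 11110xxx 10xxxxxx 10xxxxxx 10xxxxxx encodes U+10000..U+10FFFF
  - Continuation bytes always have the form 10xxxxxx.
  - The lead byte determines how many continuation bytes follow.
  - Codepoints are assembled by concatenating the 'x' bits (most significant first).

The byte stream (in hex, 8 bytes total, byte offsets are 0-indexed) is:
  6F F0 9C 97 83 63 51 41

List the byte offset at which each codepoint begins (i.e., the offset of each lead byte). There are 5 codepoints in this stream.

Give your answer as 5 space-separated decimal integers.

Byte[0]=6F: 1-byte ASCII. cp=U+006F
Byte[1]=F0: 4-byte lead, need 3 cont bytes. acc=0x0
Byte[2]=9C: continuation. acc=(acc<<6)|0x1C=0x1C
Byte[3]=97: continuation. acc=(acc<<6)|0x17=0x717
Byte[4]=83: continuation. acc=(acc<<6)|0x03=0x1C5C3
Completed: cp=U+1C5C3 (starts at byte 1)
Byte[5]=63: 1-byte ASCII. cp=U+0063
Byte[6]=51: 1-byte ASCII. cp=U+0051
Byte[7]=41: 1-byte ASCII. cp=U+0041

Answer: 0 1 5 6 7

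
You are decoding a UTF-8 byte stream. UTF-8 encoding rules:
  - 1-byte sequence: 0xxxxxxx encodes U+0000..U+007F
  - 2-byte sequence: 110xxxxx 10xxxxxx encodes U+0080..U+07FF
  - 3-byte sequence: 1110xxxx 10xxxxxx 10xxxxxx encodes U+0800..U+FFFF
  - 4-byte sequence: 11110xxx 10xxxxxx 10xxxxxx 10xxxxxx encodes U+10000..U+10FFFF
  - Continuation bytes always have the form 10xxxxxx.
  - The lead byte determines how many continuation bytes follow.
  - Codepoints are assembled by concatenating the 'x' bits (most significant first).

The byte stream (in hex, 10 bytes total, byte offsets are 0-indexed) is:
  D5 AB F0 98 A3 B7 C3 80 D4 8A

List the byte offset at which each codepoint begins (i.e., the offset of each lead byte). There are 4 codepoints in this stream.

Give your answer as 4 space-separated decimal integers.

Byte[0]=D5: 2-byte lead, need 1 cont bytes. acc=0x15
Byte[1]=AB: continuation. acc=(acc<<6)|0x2B=0x56B
Completed: cp=U+056B (starts at byte 0)
Byte[2]=F0: 4-byte lead, need 3 cont bytes. acc=0x0
Byte[3]=98: continuation. acc=(acc<<6)|0x18=0x18
Byte[4]=A3: continuation. acc=(acc<<6)|0x23=0x623
Byte[5]=B7: continuation. acc=(acc<<6)|0x37=0x188F7
Completed: cp=U+188F7 (starts at byte 2)
Byte[6]=C3: 2-byte lead, need 1 cont bytes. acc=0x3
Byte[7]=80: continuation. acc=(acc<<6)|0x00=0xC0
Completed: cp=U+00C0 (starts at byte 6)
Byte[8]=D4: 2-byte lead, need 1 cont bytes. acc=0x14
Byte[9]=8A: continuation. acc=(acc<<6)|0x0A=0x50A
Completed: cp=U+050A (starts at byte 8)

Answer: 0 2 6 8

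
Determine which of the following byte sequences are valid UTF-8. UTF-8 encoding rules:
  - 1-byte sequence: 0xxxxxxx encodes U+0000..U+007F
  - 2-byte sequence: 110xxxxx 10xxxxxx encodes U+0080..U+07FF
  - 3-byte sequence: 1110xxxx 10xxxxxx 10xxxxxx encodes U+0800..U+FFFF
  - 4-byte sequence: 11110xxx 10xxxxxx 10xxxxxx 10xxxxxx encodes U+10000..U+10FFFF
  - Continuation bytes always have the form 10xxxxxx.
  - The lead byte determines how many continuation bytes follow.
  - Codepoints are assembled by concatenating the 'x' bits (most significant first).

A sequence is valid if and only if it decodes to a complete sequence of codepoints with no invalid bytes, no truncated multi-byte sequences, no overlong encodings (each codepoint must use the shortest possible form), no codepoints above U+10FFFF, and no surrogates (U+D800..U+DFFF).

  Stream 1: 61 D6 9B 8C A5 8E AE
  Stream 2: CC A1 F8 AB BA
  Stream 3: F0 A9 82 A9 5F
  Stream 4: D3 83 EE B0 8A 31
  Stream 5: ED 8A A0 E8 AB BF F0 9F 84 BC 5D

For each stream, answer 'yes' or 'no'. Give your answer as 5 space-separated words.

Answer: no no yes yes yes

Derivation:
Stream 1: error at byte offset 3. INVALID
Stream 2: error at byte offset 2. INVALID
Stream 3: decodes cleanly. VALID
Stream 4: decodes cleanly. VALID
Stream 5: decodes cleanly. VALID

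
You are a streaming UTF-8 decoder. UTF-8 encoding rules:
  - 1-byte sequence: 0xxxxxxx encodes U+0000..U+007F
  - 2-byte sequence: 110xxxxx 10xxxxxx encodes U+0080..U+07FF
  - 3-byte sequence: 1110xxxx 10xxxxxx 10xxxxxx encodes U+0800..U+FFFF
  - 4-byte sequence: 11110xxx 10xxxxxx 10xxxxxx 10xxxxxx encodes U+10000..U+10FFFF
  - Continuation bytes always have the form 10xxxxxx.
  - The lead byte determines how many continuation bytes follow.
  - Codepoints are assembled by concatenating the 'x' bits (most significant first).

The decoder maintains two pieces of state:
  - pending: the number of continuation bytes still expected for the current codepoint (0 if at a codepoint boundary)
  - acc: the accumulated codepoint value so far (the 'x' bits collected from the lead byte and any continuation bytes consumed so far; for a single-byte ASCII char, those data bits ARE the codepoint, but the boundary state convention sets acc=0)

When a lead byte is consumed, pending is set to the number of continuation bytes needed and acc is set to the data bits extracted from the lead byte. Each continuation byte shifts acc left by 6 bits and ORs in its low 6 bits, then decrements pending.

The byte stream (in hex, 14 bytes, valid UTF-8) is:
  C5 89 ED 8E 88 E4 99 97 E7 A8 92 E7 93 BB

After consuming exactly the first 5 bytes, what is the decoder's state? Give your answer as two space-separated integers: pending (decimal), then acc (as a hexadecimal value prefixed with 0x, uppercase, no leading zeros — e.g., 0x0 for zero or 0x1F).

Byte[0]=C5: 2-byte lead. pending=1, acc=0x5
Byte[1]=89: continuation. acc=(acc<<6)|0x09=0x149, pending=0
Byte[2]=ED: 3-byte lead. pending=2, acc=0xD
Byte[3]=8E: continuation. acc=(acc<<6)|0x0E=0x34E, pending=1
Byte[4]=88: continuation. acc=(acc<<6)|0x08=0xD388, pending=0

Answer: 0 0xD388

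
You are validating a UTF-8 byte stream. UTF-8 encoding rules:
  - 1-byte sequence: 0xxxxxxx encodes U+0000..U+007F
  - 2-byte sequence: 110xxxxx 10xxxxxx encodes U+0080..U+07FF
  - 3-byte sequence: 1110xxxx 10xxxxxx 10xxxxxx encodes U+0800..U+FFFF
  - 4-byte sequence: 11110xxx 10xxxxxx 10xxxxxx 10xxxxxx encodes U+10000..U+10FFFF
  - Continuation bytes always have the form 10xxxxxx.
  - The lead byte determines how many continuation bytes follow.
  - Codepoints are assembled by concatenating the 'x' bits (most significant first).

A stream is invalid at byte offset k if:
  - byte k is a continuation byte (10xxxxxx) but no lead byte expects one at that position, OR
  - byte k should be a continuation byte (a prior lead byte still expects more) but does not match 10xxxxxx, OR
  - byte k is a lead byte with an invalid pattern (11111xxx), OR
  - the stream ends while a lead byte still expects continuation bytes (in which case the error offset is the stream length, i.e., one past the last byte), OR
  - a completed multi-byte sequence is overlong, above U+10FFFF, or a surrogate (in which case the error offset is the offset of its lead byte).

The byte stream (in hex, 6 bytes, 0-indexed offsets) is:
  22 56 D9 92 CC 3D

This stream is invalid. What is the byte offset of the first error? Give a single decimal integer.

Byte[0]=22: 1-byte ASCII. cp=U+0022
Byte[1]=56: 1-byte ASCII. cp=U+0056
Byte[2]=D9: 2-byte lead, need 1 cont bytes. acc=0x19
Byte[3]=92: continuation. acc=(acc<<6)|0x12=0x652
Completed: cp=U+0652 (starts at byte 2)
Byte[4]=CC: 2-byte lead, need 1 cont bytes. acc=0xC
Byte[5]=3D: expected 10xxxxxx continuation. INVALID

Answer: 5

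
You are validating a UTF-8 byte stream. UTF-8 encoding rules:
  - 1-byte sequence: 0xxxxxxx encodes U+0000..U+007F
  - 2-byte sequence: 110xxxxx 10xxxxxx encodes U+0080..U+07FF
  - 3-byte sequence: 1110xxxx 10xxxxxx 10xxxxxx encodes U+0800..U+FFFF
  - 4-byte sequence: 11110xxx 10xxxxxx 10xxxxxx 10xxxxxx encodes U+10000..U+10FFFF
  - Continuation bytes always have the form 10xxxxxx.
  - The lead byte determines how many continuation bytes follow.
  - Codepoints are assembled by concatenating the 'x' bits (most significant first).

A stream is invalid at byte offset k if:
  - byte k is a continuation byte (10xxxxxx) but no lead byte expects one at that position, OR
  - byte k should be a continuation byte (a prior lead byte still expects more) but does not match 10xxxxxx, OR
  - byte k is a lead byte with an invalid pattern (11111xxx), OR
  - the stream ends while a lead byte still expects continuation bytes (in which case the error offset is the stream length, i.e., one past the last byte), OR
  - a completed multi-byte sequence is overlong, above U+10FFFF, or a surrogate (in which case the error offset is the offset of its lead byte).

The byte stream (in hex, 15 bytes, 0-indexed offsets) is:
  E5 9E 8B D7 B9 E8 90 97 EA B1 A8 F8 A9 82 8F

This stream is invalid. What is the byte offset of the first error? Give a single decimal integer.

Answer: 11

Derivation:
Byte[0]=E5: 3-byte lead, need 2 cont bytes. acc=0x5
Byte[1]=9E: continuation. acc=(acc<<6)|0x1E=0x15E
Byte[2]=8B: continuation. acc=(acc<<6)|0x0B=0x578B
Completed: cp=U+578B (starts at byte 0)
Byte[3]=D7: 2-byte lead, need 1 cont bytes. acc=0x17
Byte[4]=B9: continuation. acc=(acc<<6)|0x39=0x5F9
Completed: cp=U+05F9 (starts at byte 3)
Byte[5]=E8: 3-byte lead, need 2 cont bytes. acc=0x8
Byte[6]=90: continuation. acc=(acc<<6)|0x10=0x210
Byte[7]=97: continuation. acc=(acc<<6)|0x17=0x8417
Completed: cp=U+8417 (starts at byte 5)
Byte[8]=EA: 3-byte lead, need 2 cont bytes. acc=0xA
Byte[9]=B1: continuation. acc=(acc<<6)|0x31=0x2B1
Byte[10]=A8: continuation. acc=(acc<<6)|0x28=0xAC68
Completed: cp=U+AC68 (starts at byte 8)
Byte[11]=F8: INVALID lead byte (not 0xxx/110x/1110/11110)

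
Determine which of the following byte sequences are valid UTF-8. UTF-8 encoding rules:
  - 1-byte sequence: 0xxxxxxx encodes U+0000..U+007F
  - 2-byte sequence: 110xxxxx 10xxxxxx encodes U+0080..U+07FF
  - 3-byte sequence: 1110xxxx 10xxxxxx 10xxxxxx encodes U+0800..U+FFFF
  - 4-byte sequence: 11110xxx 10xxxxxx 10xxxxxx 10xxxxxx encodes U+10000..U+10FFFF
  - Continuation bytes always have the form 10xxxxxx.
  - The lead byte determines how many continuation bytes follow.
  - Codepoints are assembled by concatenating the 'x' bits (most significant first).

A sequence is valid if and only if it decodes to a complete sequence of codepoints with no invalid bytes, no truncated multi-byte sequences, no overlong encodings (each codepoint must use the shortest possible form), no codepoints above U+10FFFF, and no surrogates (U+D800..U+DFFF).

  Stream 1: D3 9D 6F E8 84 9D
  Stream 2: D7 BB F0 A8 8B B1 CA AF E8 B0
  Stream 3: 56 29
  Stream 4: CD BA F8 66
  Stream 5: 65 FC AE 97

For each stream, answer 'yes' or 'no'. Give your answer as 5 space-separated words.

Answer: yes no yes no no

Derivation:
Stream 1: decodes cleanly. VALID
Stream 2: error at byte offset 10. INVALID
Stream 3: decodes cleanly. VALID
Stream 4: error at byte offset 2. INVALID
Stream 5: error at byte offset 1. INVALID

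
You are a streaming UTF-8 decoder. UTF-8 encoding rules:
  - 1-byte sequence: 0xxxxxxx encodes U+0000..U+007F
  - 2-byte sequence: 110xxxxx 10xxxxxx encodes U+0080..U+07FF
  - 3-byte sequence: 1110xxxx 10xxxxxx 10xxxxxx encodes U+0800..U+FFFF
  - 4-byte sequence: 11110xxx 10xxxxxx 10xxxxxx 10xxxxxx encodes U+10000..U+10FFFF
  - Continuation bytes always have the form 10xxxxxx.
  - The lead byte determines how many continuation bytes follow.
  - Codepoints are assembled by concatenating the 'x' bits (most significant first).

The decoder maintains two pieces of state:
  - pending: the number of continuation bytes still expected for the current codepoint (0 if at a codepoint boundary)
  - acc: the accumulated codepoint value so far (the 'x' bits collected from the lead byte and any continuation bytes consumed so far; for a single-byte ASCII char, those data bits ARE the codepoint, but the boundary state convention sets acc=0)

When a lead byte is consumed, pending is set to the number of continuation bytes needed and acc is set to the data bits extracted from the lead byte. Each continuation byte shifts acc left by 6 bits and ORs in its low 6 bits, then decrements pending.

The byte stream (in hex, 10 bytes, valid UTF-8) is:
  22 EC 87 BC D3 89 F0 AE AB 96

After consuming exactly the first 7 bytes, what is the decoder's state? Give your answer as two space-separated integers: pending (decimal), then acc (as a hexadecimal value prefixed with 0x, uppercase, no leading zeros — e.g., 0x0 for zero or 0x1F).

Answer: 3 0x0

Derivation:
Byte[0]=22: 1-byte. pending=0, acc=0x0
Byte[1]=EC: 3-byte lead. pending=2, acc=0xC
Byte[2]=87: continuation. acc=(acc<<6)|0x07=0x307, pending=1
Byte[3]=BC: continuation. acc=(acc<<6)|0x3C=0xC1FC, pending=0
Byte[4]=D3: 2-byte lead. pending=1, acc=0x13
Byte[5]=89: continuation. acc=(acc<<6)|0x09=0x4C9, pending=0
Byte[6]=F0: 4-byte lead. pending=3, acc=0x0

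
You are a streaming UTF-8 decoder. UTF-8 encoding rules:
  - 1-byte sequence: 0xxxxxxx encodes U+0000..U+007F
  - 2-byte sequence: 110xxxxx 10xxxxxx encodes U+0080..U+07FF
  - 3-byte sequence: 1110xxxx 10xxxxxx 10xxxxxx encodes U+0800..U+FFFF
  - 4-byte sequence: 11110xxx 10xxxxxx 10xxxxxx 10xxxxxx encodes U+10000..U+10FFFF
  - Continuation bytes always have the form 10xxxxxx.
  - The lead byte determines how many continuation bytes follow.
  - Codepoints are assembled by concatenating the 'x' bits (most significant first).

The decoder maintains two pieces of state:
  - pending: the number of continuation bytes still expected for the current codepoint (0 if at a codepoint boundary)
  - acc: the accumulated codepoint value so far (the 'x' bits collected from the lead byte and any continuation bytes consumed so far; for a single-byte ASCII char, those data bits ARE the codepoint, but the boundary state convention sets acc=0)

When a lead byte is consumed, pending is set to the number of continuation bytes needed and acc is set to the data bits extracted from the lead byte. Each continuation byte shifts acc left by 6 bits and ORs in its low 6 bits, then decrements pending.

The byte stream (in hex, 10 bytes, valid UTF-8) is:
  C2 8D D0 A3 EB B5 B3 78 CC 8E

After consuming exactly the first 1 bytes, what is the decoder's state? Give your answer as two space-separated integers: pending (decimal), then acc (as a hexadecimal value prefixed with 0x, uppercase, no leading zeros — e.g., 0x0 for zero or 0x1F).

Answer: 1 0x2

Derivation:
Byte[0]=C2: 2-byte lead. pending=1, acc=0x2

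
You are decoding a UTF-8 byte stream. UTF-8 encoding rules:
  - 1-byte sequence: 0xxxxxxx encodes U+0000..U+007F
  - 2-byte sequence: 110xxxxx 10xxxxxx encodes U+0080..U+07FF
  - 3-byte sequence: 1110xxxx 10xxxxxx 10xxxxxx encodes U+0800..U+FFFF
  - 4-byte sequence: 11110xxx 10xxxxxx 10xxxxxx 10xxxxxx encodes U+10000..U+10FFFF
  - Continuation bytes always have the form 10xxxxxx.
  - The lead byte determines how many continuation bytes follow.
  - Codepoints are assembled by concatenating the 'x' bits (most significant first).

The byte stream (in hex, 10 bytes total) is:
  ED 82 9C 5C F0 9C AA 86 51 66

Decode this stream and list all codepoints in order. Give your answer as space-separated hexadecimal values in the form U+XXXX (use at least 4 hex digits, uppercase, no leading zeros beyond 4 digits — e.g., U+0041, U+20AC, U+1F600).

Answer: U+D09C U+005C U+1CA86 U+0051 U+0066

Derivation:
Byte[0]=ED: 3-byte lead, need 2 cont bytes. acc=0xD
Byte[1]=82: continuation. acc=(acc<<6)|0x02=0x342
Byte[2]=9C: continuation. acc=(acc<<6)|0x1C=0xD09C
Completed: cp=U+D09C (starts at byte 0)
Byte[3]=5C: 1-byte ASCII. cp=U+005C
Byte[4]=F0: 4-byte lead, need 3 cont bytes. acc=0x0
Byte[5]=9C: continuation. acc=(acc<<6)|0x1C=0x1C
Byte[6]=AA: continuation. acc=(acc<<6)|0x2A=0x72A
Byte[7]=86: continuation. acc=(acc<<6)|0x06=0x1CA86
Completed: cp=U+1CA86 (starts at byte 4)
Byte[8]=51: 1-byte ASCII. cp=U+0051
Byte[9]=66: 1-byte ASCII. cp=U+0066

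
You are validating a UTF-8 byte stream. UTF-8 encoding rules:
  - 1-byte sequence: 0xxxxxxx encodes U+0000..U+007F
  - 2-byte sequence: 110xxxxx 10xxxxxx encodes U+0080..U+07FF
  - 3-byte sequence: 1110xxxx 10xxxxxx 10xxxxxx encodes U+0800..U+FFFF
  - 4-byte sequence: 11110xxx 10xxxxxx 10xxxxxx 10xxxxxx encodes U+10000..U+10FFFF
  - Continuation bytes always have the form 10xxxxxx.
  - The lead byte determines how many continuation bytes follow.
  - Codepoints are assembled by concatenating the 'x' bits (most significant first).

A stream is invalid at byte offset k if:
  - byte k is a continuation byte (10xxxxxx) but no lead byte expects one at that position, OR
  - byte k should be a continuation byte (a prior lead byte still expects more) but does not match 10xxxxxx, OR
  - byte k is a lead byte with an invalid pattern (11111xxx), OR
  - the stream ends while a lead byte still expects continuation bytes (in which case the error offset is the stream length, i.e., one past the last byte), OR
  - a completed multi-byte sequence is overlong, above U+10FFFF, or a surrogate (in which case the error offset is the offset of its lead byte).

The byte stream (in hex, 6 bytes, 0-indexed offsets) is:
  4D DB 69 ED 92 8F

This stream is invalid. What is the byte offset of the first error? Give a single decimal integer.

Byte[0]=4D: 1-byte ASCII. cp=U+004D
Byte[1]=DB: 2-byte lead, need 1 cont bytes. acc=0x1B
Byte[2]=69: expected 10xxxxxx continuation. INVALID

Answer: 2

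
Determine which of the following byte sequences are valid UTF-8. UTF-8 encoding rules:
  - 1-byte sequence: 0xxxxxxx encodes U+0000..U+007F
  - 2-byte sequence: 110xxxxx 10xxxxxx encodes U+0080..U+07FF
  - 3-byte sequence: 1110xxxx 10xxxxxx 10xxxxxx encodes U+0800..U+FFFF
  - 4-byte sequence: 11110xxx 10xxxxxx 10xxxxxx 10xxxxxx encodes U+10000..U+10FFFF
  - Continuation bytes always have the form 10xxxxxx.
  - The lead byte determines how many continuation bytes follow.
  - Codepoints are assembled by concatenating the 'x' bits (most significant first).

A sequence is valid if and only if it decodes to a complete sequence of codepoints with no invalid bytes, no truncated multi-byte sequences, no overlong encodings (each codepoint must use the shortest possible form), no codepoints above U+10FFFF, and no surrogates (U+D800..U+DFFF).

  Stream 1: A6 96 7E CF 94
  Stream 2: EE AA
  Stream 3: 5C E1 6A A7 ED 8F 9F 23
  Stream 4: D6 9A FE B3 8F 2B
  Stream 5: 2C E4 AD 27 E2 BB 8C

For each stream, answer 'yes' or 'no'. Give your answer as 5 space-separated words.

Stream 1: error at byte offset 0. INVALID
Stream 2: error at byte offset 2. INVALID
Stream 3: error at byte offset 2. INVALID
Stream 4: error at byte offset 2. INVALID
Stream 5: error at byte offset 3. INVALID

Answer: no no no no no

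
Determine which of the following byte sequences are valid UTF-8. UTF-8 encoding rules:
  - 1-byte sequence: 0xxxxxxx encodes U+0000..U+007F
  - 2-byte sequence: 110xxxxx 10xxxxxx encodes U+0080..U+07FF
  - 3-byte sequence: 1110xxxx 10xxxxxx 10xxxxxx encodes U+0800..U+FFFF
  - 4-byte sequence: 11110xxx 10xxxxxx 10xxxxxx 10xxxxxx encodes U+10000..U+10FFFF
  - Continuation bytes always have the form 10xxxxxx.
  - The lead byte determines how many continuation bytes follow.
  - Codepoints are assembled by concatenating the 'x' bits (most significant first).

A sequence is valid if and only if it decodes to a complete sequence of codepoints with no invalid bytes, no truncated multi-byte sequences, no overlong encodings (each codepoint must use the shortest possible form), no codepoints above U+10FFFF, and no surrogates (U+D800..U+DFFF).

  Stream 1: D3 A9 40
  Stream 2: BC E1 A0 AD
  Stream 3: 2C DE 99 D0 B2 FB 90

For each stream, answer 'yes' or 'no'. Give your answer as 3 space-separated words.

Answer: yes no no

Derivation:
Stream 1: decodes cleanly. VALID
Stream 2: error at byte offset 0. INVALID
Stream 3: error at byte offset 5. INVALID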